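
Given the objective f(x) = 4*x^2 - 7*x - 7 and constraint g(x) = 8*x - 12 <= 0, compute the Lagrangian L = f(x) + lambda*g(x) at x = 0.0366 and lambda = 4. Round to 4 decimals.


Step 1: Evaluate f(x).
f(0.0366) = 4*0.0366^2 - 7*0.0366 - 7 = -7.2508
Step 2: Evaluate g(x).
g(0.0366) = 8*0.0366 - 12 = -11.7072
Step 3: Compute Lagrangian.
L = -7.2508 + 4*-11.7072 = -54.0796


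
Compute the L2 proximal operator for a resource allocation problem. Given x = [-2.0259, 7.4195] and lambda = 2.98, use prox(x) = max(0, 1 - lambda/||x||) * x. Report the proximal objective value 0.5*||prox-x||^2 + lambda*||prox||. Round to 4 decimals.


Step 1: Compute ||x||.
||x|| = 7.6911
Step 2: Compute scaling factor.
scale = max(0, 1 - 2.98/7.6911) = 0.6125
Step 3: prox(x) = [-1.2409, 4.5447]
||prox(x)|| = 4.7111
Step 4: Proximal objective.
0.5*||prox-x||^2 = 4.4402
lambda*||prox|| = 14.0391
Total = 18.4793


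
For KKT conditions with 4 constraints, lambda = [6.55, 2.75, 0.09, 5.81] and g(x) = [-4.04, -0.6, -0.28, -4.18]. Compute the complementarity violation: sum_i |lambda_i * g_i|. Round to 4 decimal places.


KKT complementary slackness check:
lambda_1 * g_1 = 6.55 * -4.04 = -26.462
lambda_2 * g_2 = 2.75 * -0.6 = -1.65
lambda_3 * g_3 = 0.09 * -0.28 = -0.0252
lambda_4 * g_4 = 5.81 * -4.18 = -24.2858
Total violation = 26.462 + 1.65 + 0.0252 + 24.2858 = 52.423


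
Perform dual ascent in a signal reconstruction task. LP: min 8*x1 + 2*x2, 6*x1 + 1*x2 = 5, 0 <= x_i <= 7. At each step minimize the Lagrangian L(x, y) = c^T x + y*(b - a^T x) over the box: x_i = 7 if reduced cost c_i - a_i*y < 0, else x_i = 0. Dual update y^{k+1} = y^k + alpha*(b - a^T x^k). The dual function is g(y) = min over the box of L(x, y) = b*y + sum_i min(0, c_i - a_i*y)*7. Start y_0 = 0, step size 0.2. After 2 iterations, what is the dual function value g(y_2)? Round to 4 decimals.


Dual ascent for LP: min 8*x1 + 2*x2, 6*x1 + 1*x2 = 5, 0 <= x_i <= 7
Step 1: y^k = 0.0, reduced costs: (8.0, 2.0)
  x^k = (0.0, 0.0), subgradient = b - a^T x = 5.0
  y^{k+1} = 0.0 + 0.2*5.0 = 1.0
Step 2: y^k = 1.0, reduced costs: (2.0, 1.0)
  x^k = (0.0, 0.0), subgradient = b - a^T x = 5.0
  y^{k+1} = 1.0 + 0.2*5.0 = 2.0
Dual objective at y_2 = 2.0: reduced costs (-4.0, 0.0), box minimizer x = (7.0, 0.0)
g(y_2) = b*y + (c1 - a1*y)*x1 + (c2 - a2*y)*x2 = 5*2.0 + (-4.0)*7.0 + 0.0*0.0 = 10.0 - 28.0 + 0.0 = -18.0


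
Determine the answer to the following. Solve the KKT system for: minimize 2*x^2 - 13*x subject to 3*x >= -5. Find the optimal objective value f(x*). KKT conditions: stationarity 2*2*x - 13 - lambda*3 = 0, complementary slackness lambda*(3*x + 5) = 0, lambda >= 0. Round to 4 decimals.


Step 1: Try lambda = 0 (constraint inactive).
Stationarity: 2*2*x - 13 = 0
x* = 13/(2*2) = 3.25
Check constraint: 3*3.25 = 9.75 >= -5 -- satisfied.
Step 2: Compute optimal value.
f(x*) = 2*3.25^2 - 13*3.25 = -21.125


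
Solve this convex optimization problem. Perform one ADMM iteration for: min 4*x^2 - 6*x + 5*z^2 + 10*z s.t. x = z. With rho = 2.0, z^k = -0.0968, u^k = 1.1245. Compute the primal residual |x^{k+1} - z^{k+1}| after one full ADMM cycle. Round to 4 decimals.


ADMM iteration with rho = 2.0, z^k = -0.0968, u^k = 1.1245
Step 1: x-update.
Minimize 4*x^2 - 6*x + (2.0/2)*(x + 0.0968 + 1.1245)^2
FOC: (2*4 + 2.0)*x = 6 + 2.0*(-0.0968 - 1.1245)
x^{k+1} = 0.3557
Step 2: z-update.
Minimize 5*z^2 + 10*z + (2.0/2)*(0.3557 - z + 1.1245)^2
FOC: (2*5 + 2.0)*z = -10 + 2.0*(0.3557 + 1.1245)
z^{k+1} = -0.5866
Step 3: u-update.
u^{k+1} = 1.1245 + 0.3557 + 0.5866 = 2.0669
Step 4: Primal residual = |0.3557 + 0.5866| = 0.9424


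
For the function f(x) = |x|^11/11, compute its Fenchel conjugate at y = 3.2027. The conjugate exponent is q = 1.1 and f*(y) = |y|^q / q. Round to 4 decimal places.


The conjugate exponent q satisfies 1/p + 1/q = 1.
p = 11, so q = 11/(11 - 1) = 1.1
|y|^q = 3.2027^1.1 = 3.5981
f*(3.2027) = 3.5981 / 1.1 = 3.271


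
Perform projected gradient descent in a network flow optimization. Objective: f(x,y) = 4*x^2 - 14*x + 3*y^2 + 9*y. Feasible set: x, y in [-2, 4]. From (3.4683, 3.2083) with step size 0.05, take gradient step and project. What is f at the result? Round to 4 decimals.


Step 1: Compute gradient at (3.4683, 3.2083).
grad_x = 2*4*3.4683 - 14 = 13.7464
grad_y = 2*3*3.2083 + 9 = 28.2498
Step 2: Gradient step.
x_raw = 3.4683 - 0.05*13.7464 = 2.781
y_raw = 3.2083 - 0.05*28.2498 = 1.7958
Step 3: Project onto [-2, 4].
x_proj = clip(2.781) = 2.781
y_proj = clip(1.7958) = 1.7958
Step 4: Evaluate f.
f(2.781, 1.7958) = 17.8388


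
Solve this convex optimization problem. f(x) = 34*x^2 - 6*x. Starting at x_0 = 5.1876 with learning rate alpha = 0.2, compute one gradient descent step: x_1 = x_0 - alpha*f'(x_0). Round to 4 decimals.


We compute the gradient at x_0 and apply the update.
f'(x) = 68*x - 6
f'(5.1876) = 68*5.1876 - 6 = 346.7568
x_1 = 5.1876 - 0.2*346.7568 = -64.1638


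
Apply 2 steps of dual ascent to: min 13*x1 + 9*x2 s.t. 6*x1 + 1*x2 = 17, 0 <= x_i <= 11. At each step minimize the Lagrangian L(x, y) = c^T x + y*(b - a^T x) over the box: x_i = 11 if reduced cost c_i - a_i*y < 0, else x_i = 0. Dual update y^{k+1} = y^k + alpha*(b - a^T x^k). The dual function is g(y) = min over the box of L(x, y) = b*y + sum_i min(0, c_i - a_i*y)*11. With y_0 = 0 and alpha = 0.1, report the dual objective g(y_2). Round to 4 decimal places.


Dual ascent for LP: min 13*x1 + 9*x2, 6*x1 + 1*x2 = 17, 0 <= x_i <= 11
Step 1: y^k = 0.0, reduced costs: (13.0, 9.0)
  x^k = (0.0, 0.0), subgradient = b - a^T x = 17.0
  y^{k+1} = 0.0 + 0.1*17.0 = 1.7
Step 2: y^k = 1.7, reduced costs: (2.8, 7.3)
  x^k = (0.0, 0.0), subgradient = b - a^T x = 17.0
  y^{k+1} = 1.7 + 0.1*17.0 = 3.4
Dual objective at y_2 = 3.4: reduced costs (-7.4, 5.6), box minimizer x = (11.0, 0.0)
g(y_2) = b*y + (c1 - a1*y)*x1 + (c2 - a2*y)*x2 = 17*3.4 + (-7.4)*11.0 + 5.6*0.0 = 57.8 - 81.4 + 0.0 = -23.6


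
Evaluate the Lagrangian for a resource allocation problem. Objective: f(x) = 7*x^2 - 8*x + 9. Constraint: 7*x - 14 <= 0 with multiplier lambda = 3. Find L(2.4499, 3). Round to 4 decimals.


Step 1: Evaluate f(x).
f(2.4499) = 7*2.4499^2 - 8*2.4499 + 9 = 31.4149
Step 2: Evaluate g(x).
g(2.4499) = 7*2.4499 - 14 = 3.1493
Step 3: Compute Lagrangian.
L = 31.4149 + 3*3.1493 = 40.8628


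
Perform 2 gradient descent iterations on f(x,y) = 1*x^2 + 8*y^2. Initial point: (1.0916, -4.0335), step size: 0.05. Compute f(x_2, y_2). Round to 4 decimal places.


Gradient descent on f(x,y) = 1*x^2 + 8*y^2.
Starting point: (1.0916, -4.0335), alpha = 0.05
Step 1: grad_x = 2*1*1.0916 = 2.1832, grad_y = 2*8*-4.0335 = -64.536
  x_1 = 1.0916 - 0.05*2.1832 = 0.9824
  y_1 = -4.0335 - 0.05*-64.536 = -0.8067
Step 2: grad_x = 2*1*0.9824 = 1.9649, grad_y = 2*8*-0.8067 = -12.9072
  x_2 = 0.9824 - 0.05*1.9649 = 0.8842
  y_2 = -0.8067 - 0.05*-12.9072 = -0.1613
f(0.8842, -0.1613) = 1*0.8842^2 + 8*(-0.1613)^2 = 0.99


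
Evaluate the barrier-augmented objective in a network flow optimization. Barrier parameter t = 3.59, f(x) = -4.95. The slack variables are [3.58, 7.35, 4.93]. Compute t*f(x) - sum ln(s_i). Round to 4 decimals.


Step 1: Compute log-barrier.
ln values: [1.2754, 1.9947, 1.5953]
phi = -(1.2754 + 1.9947 + 1.5953) = -4.8654
Step 2: Compute augmented objective.
t*f(x) = 3.59*-4.95 = -17.7705
Total = -17.7705 - 4.8654 = -22.6359


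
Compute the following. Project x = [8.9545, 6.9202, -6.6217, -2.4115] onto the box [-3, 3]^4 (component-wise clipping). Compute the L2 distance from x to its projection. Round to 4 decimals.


Project each component onto [-3, 3].
clip(8.9545) = 3.0, clip(6.9202) = 3.0, clip(-6.6217) = -3.0, clip(-2.4115) = -2.4115
Projection = [3.0, 3.0, -3.0, -2.4115]
Squared diffs: [35.4561, 15.368, 13.1167, 0.0]
Distance = sqrt(63.9408) = 7.9963


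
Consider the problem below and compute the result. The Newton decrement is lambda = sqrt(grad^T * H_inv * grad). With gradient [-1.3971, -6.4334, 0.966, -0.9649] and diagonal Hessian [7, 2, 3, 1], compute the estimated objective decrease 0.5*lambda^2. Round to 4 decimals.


Step 1: H is diagonal, so H^(-1) * g = [-0.1996, -3.2167, 0.322, -0.9649].
Step 2: g^T H^(-1) g = sum_i g_i^2 / H_ii
  = (-1.3971)^2/7 + (-6.4334)^2/2 + (0.966)^2/3 + (-0.9649)^2/1
  = 0.2788 + 20.6943 + 0.3111 + 0.931 = 22.2152
Step 3: Objective decrease = 0.5 * g^T H^(-1) g = 11.1076


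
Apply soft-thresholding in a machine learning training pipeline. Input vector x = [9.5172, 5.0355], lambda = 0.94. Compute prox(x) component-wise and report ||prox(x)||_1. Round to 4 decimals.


Soft-thresholding with lambda = 0.94:
prox(9.5172) = sign(9.5172)*max(|9.5172| - 0.94, 0) = 8.5772
prox(5.0355) = sign(5.0355)*max(|5.0355| - 0.94, 0) = 4.0955
prox(x) = [8.5772, 4.0955]
||prox(x)||_1 = 8.5772 + 4.0955 = 12.6727


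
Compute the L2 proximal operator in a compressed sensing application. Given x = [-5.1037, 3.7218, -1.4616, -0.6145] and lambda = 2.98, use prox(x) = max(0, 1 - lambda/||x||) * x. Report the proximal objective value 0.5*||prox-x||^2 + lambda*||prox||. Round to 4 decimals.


Step 1: Compute ||x||.
||x|| = 6.5126
Step 2: Compute scaling factor.
scale = max(0, 1 - 2.98/6.5126) = 0.5424
Step 3: prox(x) = [-2.7684, 2.0188, -0.7928, -0.3333]
||prox(x)|| = 3.5326
Step 4: Proximal objective.
0.5*||prox-x||^2 = 4.4402
lambda*||prox|| = 10.5271
Total = 14.9672


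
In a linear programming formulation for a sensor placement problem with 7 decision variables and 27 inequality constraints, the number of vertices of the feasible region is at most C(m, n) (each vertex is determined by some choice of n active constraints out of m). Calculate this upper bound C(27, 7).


Each vertex corresponds to some choice of n active constraints out of m, so the number of vertices is at most C(m, n) = m! / (n!(m-n)!).
m = 27, n = 7
Numerator: 27 * 26 * 25 * 24 * 23 * 22 * 21
Denominator: 7! = 5040
C(27, 7) = 888030


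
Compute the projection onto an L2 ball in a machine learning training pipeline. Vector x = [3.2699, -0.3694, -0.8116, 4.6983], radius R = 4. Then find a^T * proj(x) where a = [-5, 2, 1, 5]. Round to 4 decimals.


Step 1: Compute ||x|| (intermediates to 6 decimals).
||x|| = sqrt(3.2699^2 + (-0.3694)^2 + (-0.8116)^2 + 4.6983^2) = 5.793222
Step 2: Project.
Since ||x|| > R, scale = R/||x|| = 4/5.793222 = 0.690462, proj(x) = scale * x
proj(x) = [2.257742, -0.255057, -0.560379, 3.243998]
Step 3: Dot product.
a^T * proj(x) = -5*2.257742 + 2*(-0.255057) + 1*(-0.560379) + 5*3.243998 = 3.8608


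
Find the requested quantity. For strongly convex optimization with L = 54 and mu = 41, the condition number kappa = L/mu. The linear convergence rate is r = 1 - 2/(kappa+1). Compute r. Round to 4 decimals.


Step 1: Compute the condition number.
kappa = L/mu = 54/41 = 1.3171
Step 2: Compute the convergence rate.
r = 1 - 2/(kappa + 1) = 1 - 2*mu/(L + mu) = (L - mu)/(L + mu) = 13/95 = 0.1368


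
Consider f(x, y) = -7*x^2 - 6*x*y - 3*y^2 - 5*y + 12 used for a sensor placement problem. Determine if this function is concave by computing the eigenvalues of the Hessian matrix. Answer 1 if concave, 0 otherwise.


The Hessian of f(x,y) = -7*x^2 - 6*x*y - 3*y^2 - 5*y + 12 is:
H = [[-14, -6], [-6, -6]]
Trace = -14 - 6 = -20
Determinant = -14*-6 - (-6)^2 = 48
Discriminant = (-20)^2 - 4*48 = 208.0
Eigenvalues: lambda_1 = -17.2111, lambda_2 = -2.7889
The function is concave.

1


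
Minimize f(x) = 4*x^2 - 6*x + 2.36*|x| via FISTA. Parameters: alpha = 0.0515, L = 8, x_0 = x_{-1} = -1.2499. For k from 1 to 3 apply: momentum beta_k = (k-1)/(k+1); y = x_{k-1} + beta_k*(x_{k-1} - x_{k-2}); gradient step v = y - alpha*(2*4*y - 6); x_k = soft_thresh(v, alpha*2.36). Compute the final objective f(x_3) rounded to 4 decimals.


FISTA on f(x) = 4*x^2 - 6*x + 2.36*|x|
L = 8, alpha = 0.0515
Iteration 1: beta = 0.0, y = -1.2499 + 0.0*(-1.2499 + 1.2499) = -1.2499
  grad(y) = -15.9992, v = y - alpha*grad = -0.4259
  prox(v) = soft_thresh(-0.4259, 0.1215) = -0.3044
Iteration 2: beta = 0.3333, y = -0.3044 + 0.3333*(-0.3044 + 1.2499) = 0.0108
  grad(y) = -5.9139, v = y - alpha*grad = 0.3153
  prox(v) = soft_thresh(0.3153, 0.1215) = 0.1938
Iteration 3: beta = 0.5, y = 0.1938 + 0.5*(0.1938 + 0.3044) = 0.4429
  grad(y) = -2.4569, v = y - alpha*grad = 0.5694
  prox(v) = soft_thresh(0.5694, 0.1215) = 0.4479
f(x_3) = 4*0.4479^2 - 6*0.4479 + 2.36*|0.4479| = -0.8279


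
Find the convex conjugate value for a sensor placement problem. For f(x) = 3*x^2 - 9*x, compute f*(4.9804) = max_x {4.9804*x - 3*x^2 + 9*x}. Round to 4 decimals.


f*(y) = sup_x {y*x - a*x^2 - b*x} = sup_x {(y-b)*x - a*x^2}
FOC: (y - b) - 2a*x = 0 => x* = (y - b)/(2a)
x* = (4.9804 + 9)/(2*3) = 2.3301
f*(4.9804) = (y-b)^2/(4a) = (4.9804 + 9)^2/(4*3)
= 195.4516/12 = 16.2876


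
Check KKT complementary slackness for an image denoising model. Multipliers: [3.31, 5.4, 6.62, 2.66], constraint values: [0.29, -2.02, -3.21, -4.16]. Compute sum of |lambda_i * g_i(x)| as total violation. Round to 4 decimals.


KKT complementary slackness check:
lambda_1 * g_1 = 3.31 * 0.29 = 0.9599
lambda_2 * g_2 = 5.4 * -2.02 = -10.908
lambda_3 * g_3 = 6.62 * -3.21 = -21.2502
lambda_4 * g_4 = 2.66 * -4.16 = -11.0656
Total violation = 0.9599 + 10.908 + 21.2502 + 11.0656 = 44.1837


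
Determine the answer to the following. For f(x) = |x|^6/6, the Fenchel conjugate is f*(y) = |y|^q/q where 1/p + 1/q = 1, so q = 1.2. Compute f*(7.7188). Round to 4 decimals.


The conjugate exponent q satisfies 1/p + 1/q = 1.
p = 6, so q = 6/(6 - 1) = 1.2
|y|^q = 7.7188^1.2 = 11.6161
f*(7.7188) = 11.6161 / 1.2 = 9.6801


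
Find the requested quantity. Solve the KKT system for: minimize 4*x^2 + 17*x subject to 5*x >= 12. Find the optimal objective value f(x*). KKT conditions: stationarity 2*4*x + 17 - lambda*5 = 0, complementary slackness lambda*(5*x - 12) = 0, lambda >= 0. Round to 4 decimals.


Step 1: Try lambda = 0 (constraint inactive).
x_unc = -17/(2*4) = -2.125
Check: 5*-2.125 = -10.625 < 12 -- violated!
Step 2: Constraint must be active: 5*x = 12
x* = 12/5 = 2.4
lambda = (2*4*2.4 + 17)/5 = 7.24
Step 3: Compute optimal value.
f(x*) = 4*2.4^2 + 17*2.4 = 63.84


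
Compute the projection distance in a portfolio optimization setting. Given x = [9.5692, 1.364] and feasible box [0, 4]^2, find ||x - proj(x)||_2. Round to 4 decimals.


Project each component onto [0, 4].
clip(9.5692) = 4.0, clip(1.364) = 1.364
Projection = [4.0, 1.364]
Squared diffs: [31.016, 0.0]
Distance = sqrt(31.016) = 5.5692


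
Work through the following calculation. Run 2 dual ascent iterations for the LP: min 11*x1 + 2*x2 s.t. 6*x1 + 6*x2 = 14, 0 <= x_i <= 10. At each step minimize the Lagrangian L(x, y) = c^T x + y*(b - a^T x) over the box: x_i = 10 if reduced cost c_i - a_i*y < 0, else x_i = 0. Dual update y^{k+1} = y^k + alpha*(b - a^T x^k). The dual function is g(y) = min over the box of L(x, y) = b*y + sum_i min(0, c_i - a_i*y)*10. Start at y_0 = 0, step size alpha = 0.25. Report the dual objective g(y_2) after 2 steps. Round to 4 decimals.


Dual ascent for LP: min 11*x1 + 2*x2, 6*x1 + 6*x2 = 14, 0 <= x_i <= 10
Step 1: y^k = 0.0, reduced costs: (11.0, 2.0)
  x^k = (0.0, 0.0), subgradient = b - a^T x = 14.0
  y^{k+1} = 0.0 + 0.25*14.0 = 3.5
Step 2: y^k = 3.5, reduced costs: (-10.0, -19.0)
  x^k = (10.0, 10.0), subgradient = b - a^T x = -106.0
  y^{k+1} = 3.5 + 0.25*-106.0 = -23.0
Dual objective at y_2 = -23.0: reduced costs (149.0, 140.0), box minimizer x = (0.0, 0.0)
g(y_2) = b*y + (c1 - a1*y)*x1 + (c2 - a2*y)*x2 = 14*(-23.0) + 149.0*0.0 + 140.0*0.0 = -322.0 + 0.0 + 0.0 = -322.0


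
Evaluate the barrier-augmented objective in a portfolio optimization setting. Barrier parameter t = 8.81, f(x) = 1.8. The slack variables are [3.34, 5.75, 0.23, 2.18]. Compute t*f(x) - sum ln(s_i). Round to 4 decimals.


Step 1: Compute log-barrier.
ln values: [1.206, 1.7492, -1.4697, 0.7793]
phi = -(1.206 + 1.7492 - 1.4697 + 0.7793) = -2.2648
Step 2: Compute augmented objective.
t*f(x) = 8.81*1.8 = 15.858
Total = 15.858 - 2.2648 = 13.5932


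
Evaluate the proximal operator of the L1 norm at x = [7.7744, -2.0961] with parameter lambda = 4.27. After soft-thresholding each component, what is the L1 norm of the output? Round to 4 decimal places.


Soft-thresholding with lambda = 4.27:
prox(7.7744) = sign(7.7744)*max(|7.7744| - 4.27, 0) = 3.5044
prox(-2.0961) = sign(-2.0961)*max(|-2.0961| - 4.27, 0) = 0.0
prox(x) = [3.5044, 0.0]
||prox(x)||_1 = 3.5044 + 0.0 = 3.5044


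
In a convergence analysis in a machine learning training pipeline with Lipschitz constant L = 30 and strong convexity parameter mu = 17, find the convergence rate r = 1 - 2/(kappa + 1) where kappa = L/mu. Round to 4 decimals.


Step 1: Compute the condition number.
kappa = L/mu = 30/17 = 1.7647
Step 2: Compute the convergence rate.
r = 1 - 2/(kappa + 1) = 1 - 2*mu/(L + mu) = (L - mu)/(L + mu) = 13/47 = 0.2766


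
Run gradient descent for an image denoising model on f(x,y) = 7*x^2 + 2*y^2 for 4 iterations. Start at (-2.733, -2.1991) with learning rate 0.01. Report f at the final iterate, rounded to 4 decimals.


Gradient descent on f(x,y) = 7*x^2 + 2*y^2.
Starting point: (-2.733, -2.1991), alpha = 0.01
Step 1: grad_x = 2*7*-2.733 = -38.262, grad_y = 2*2*-2.1991 = -8.7964
  x_1 = -2.733 - 0.01*-38.262 = -2.3504
  y_1 = -2.1991 - 0.01*-8.7964 = -2.1111
Step 2: grad_x = 2*7*-2.3504 = -32.9053, grad_y = 2*2*-2.1111 = -8.4445
  x_2 = -2.3504 - 0.01*-32.9053 = -2.0213
  y_2 = -2.1111 - 0.01*-8.4445 = -2.0267
Step 3: grad_x = 2*7*-2.0213 = -28.2986, grad_y = 2*2*-2.0267 = -8.1068
  x_3 = -2.0213 - 0.01*-28.2986 = -1.7383
  y_3 = -2.0267 - 0.01*-8.1068 = -1.9456
Step 4: grad_x = 2*7*-1.7383 = -24.3368, grad_y = 2*2*-1.9456 = -7.7825
  x_4 = -1.7383 - 0.01*-24.3368 = -1.495
  y_4 = -1.9456 - 0.01*-7.7825 = -1.8678
f(-1.495, -1.8678) = 7*(-1.495)^2 + 2*(-1.8678)^2 = 22.622


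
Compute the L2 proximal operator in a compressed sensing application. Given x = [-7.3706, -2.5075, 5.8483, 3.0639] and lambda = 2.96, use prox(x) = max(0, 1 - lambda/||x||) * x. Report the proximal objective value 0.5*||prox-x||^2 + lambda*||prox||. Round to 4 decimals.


Step 1: Compute ||x||.
||x|| = 10.208
Step 2: Compute scaling factor.
scale = max(0, 1 - 2.96/10.208) = 0.71
Step 3: prox(x) = [-5.2334, -1.7804, 4.1525, 2.1755]
||prox(x)|| = 7.248
Step 4: Proximal objective.
0.5*||prox-x||^2 = 4.3808
lambda*||prox|| = 21.4541
Total = 25.8349


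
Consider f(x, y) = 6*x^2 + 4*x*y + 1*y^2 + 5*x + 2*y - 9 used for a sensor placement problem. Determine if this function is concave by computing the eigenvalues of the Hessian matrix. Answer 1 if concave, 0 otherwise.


The Hessian of f(x,y) = 6*x^2 + 4*x*y + 1*y^2 + 5*x + 2*y - 9 is:
H = [[12, 4], [4, 2]]
Trace = 12 + 2 = 14
Determinant = 12*2 - (4)^2 = 8
Discriminant = (14)^2 - 4*8 = 164.0
Eigenvalues: lambda_1 = 0.5969, lambda_2 = 13.4031
The function is not concave.

0


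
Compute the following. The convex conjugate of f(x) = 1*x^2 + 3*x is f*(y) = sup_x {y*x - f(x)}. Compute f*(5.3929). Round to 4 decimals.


f*(y) = sup_x {y*x - a*x^2 - b*x} = sup_x {(y-b)*x - a*x^2}
FOC: (y - b) - 2a*x = 0 => x* = (y - b)/(2a)
x* = (5.3929 - 3)/(2*1) = 1.1965
f*(5.3929) = (y-b)^2/(4a) = (5.3929 - 3)^2/(4*1)
= 5.726/4 = 1.4315


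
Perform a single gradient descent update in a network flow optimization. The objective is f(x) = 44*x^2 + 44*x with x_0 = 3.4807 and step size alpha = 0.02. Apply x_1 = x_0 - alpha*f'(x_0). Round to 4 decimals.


We compute the gradient at x_0 and apply the update.
f'(x) = 88*x + 44
f'(3.4807) = 88*3.4807 + 44 = 350.3016
x_1 = 3.4807 - 0.02*350.3016 = -3.5253


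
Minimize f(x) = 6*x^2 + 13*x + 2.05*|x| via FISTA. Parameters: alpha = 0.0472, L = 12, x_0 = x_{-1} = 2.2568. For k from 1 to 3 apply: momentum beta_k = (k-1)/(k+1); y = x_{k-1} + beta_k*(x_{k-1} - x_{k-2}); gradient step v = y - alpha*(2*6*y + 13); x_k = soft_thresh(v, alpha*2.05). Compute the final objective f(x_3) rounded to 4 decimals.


FISTA on f(x) = 6*x^2 + 13*x + 2.05*|x|
L = 12, alpha = 0.0472
Iteration 1: beta = 0.0, y = 2.2568 + 0.0*(2.2568 - 2.2568) = 2.2568
  grad(y) = 40.0816, v = y - alpha*grad = 0.3649
  prox(v) = soft_thresh(0.3649, 0.0968) = 0.2682
Iteration 2: beta = 0.3333, y = 0.2682 + 0.3333*(0.2682 - 2.2568) = -0.3947
  grad(y) = 8.2638, v = y - alpha*grad = -0.7847
  prox(v) = soft_thresh(-0.7847, 0.0968) = -0.688
Iteration 3: beta = 0.5, y = -0.688 + 0.5*(-0.688 - 0.2682) = -1.1661
  grad(y) = -0.9927, v = y - alpha*grad = -1.1192
  prox(v) = soft_thresh(-1.1192, 0.0968) = -1.0224
f(x_3) = 6*(-1.0224)^2 + 13*(-1.0224) + 2.05*|-1.0224| = -4.9234


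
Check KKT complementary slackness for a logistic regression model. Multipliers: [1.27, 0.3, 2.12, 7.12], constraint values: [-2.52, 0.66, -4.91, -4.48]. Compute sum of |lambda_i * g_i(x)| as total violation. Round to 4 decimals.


KKT complementary slackness check:
lambda_1 * g_1 = 1.27 * -2.52 = -3.2004
lambda_2 * g_2 = 0.3 * 0.66 = 0.198
lambda_3 * g_3 = 2.12 * -4.91 = -10.4092
lambda_4 * g_4 = 7.12 * -4.48 = -31.8976
Total violation = 3.2004 + 0.198 + 10.4092 + 31.8976 = 45.7052


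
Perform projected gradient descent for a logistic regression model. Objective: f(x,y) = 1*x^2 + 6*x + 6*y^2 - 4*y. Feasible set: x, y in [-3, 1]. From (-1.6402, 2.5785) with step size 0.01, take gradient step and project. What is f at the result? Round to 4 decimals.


Step 1: Compute gradient at (-1.6402, 2.5785).
grad_x = 2*1*-1.6402 + 6 = 2.7196
grad_y = 2*6*2.5785 - 4 = 26.942
Step 2: Gradient step.
x_raw = -1.6402 - 0.01*2.7196 = -1.6674
y_raw = 2.5785 - 0.01*26.942 = 2.3091
Step 3: Project onto [-3, 1].
x_proj = clip(-1.6674) = -1.6674
y_proj = clip(2.3091) = 1.0
Step 4: Evaluate f.
f(-1.6674, 1.0) = -5.2242


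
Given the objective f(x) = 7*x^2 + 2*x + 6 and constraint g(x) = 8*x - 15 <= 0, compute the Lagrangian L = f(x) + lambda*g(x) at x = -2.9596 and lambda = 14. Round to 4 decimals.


Step 1: Evaluate f(x).
f(-2.9596) = 7*(-2.9596)^2 + 2*(-2.9596) + 6 = 61.3954
Step 2: Evaluate g(x).
g(-2.9596) = 8*-2.9596 - 15 = -38.6768
Step 3: Compute Lagrangian.
L = 61.3954 + 14*-38.6768 = -480.0798


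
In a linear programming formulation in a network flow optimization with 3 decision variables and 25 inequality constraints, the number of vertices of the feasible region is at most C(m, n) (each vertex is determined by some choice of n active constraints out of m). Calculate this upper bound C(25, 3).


Each vertex corresponds to some choice of n active constraints out of m, so the number of vertices is at most C(m, n) = m! / (n!(m-n)!).
m = 25, n = 3
Numerator: 25 * 24 * 23
Denominator: 3! = 6
C(25, 3) = 2300


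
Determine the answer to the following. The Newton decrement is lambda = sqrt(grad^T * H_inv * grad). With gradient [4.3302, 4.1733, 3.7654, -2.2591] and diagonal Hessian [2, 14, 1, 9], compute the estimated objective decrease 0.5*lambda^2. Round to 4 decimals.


Step 1: H is diagonal, so H^(-1) * g = [2.1651, 0.2981, 3.7654, -0.251].
Step 2: g^T H^(-1) g = sum_i g_i^2 / H_ii
  = (4.3302)^2/2 + (4.1733)^2/14 + (3.7654)^2/1 + (-2.2591)^2/9
  = 9.3753 + 1.244 + 14.1782 + 0.5671 = 25.3646
Step 3: Objective decrease = 0.5 * g^T H^(-1) g = 12.6823


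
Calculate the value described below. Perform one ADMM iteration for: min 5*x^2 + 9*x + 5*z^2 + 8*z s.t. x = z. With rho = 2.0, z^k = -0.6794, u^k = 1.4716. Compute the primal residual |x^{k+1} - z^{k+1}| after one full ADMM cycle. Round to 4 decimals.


ADMM iteration with rho = 2.0, z^k = -0.6794, u^k = 1.4716
Step 1: x-update.
Minimize 5*x^2 + 9*x + (2.0/2)*(x + 0.6794 + 1.4716)^2
FOC: (2*5 + 2.0)*x = -9 + 2.0*(-0.6794 - 1.4716)
x^{k+1} = -1.1085
Step 2: z-update.
Minimize 5*z^2 + 8*z + (2.0/2)*(-1.1085 - z + 1.4716)^2
FOC: (2*5 + 2.0)*z = -8 + 2.0*(-1.1085 + 1.4716)
z^{k+1} = -0.6062
Step 3: u-update.
u^{k+1} = 1.4716 - 1.1085 + 0.6062 = 0.9693
Step 4: Primal residual = |-1.1085 + 0.6062| = 0.5024


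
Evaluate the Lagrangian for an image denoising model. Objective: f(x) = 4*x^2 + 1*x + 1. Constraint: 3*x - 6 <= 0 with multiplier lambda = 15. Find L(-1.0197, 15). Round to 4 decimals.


Step 1: Evaluate f(x).
f(-1.0197) = 4*(-1.0197)^2 + 1*(-1.0197) + 1 = 4.1395
Step 2: Evaluate g(x).
g(-1.0197) = 3*-1.0197 - 6 = -9.0591
Step 3: Compute Lagrangian.
L = 4.1395 + 15*-9.0591 = -131.747


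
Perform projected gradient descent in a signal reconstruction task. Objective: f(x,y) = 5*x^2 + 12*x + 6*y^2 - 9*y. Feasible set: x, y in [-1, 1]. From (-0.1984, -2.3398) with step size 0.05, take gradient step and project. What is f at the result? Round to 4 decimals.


Step 1: Compute gradient at (-0.1984, -2.3398).
grad_x = 2*5*-0.1984 + 12 = 10.016
grad_y = 2*6*-2.3398 - 9 = -37.0776
Step 2: Gradient step.
x_raw = -0.1984 - 0.05*10.016 = -0.6992
y_raw = -2.3398 - 0.05*-37.0776 = -0.4859
Step 3: Project onto [-1, 1].
x_proj = clip(-0.6992) = -0.6992
y_proj = clip(-0.4859) = -0.4859
Step 4: Evaluate f.
f(-0.6992, -0.4859) = -0.156


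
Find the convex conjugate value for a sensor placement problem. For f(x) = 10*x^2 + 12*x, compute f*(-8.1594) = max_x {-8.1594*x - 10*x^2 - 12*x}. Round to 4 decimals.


f*(y) = sup_x {y*x - a*x^2 - b*x} = sup_x {(y-b)*x - a*x^2}
FOC: (y - b) - 2a*x = 0 => x* = (y - b)/(2a)
x* = (-8.1594 - 12)/(2*10) = -1.008
f*(-8.1594) = (y-b)^2/(4a) = (-8.1594 - 12)^2/(4*10)
= 406.4014/40 = 10.16


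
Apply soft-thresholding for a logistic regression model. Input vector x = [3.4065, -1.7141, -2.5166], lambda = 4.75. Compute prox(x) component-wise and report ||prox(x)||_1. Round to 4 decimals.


Soft-thresholding with lambda = 4.75:
prox(3.4065) = sign(3.4065)*max(|3.4065| - 4.75, 0) = 0.0
prox(-1.7141) = sign(-1.7141)*max(|-1.7141| - 4.75, 0) = 0.0
prox(-2.5166) = sign(-2.5166)*max(|-2.5166| - 4.75, 0) = 0.0
prox(x) = [0.0, 0.0, 0.0]
||prox(x)||_1 = 0.0 + 0.0 + 0.0 = 0.0


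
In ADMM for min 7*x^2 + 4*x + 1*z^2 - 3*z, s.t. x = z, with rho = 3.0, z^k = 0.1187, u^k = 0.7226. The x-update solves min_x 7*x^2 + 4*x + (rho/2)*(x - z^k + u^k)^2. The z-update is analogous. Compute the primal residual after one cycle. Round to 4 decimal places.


ADMM iteration with rho = 3.0, z^k = 0.1187, u^k = 0.7226
Step 1: x-update.
Minimize 7*x^2 + 4*x + (3.0/2)*(x - 0.1187 + 0.7226)^2
FOC: (2*7 + 3.0)*x = -4 + 3.0*(0.1187 - 0.7226)
x^{k+1} = -0.3419
Step 2: z-update.
Minimize 1*z^2 - 3*z + (3.0/2)*(-0.3419 - z + 0.7226)^2
FOC: (2*1 + 3.0)*z = 3 + 3.0*(-0.3419 + 0.7226)
z^{k+1} = 0.8284
Step 3: u-update.
u^{k+1} = 0.7226 - 0.3419 - 0.8284 = -0.4477
Step 4: Primal residual = |-0.3419 - 0.8284| = 1.1703


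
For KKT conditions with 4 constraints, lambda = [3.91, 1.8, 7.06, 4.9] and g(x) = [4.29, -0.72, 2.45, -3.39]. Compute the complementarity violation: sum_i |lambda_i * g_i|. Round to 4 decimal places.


KKT complementary slackness check:
lambda_1 * g_1 = 3.91 * 4.29 = 16.7739
lambda_2 * g_2 = 1.8 * -0.72 = -1.296
lambda_3 * g_3 = 7.06 * 2.45 = 17.297
lambda_4 * g_4 = 4.9 * -3.39 = -16.611
Total violation = 16.7739 + 1.296 + 17.297 + 16.611 = 51.9779


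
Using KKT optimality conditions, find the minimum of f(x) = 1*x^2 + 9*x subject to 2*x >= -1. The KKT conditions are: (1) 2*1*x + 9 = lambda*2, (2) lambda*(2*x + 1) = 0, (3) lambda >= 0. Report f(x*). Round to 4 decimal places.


Step 1: Try lambda = 0 (constraint inactive).
x_unc = -9/(2*1) = -4.5
Check: 2*-4.5 = -9.0 < -1 -- violated!
Step 2: Constraint must be active: 2*x = -1
x* = -1/2 = -0.5
lambda = (2*1*(-0.5) + 9)/2 = 4.0
Step 3: Compute optimal value.
f(x*) = 1*(-0.5)^2 + 9*(-0.5) = -4.25


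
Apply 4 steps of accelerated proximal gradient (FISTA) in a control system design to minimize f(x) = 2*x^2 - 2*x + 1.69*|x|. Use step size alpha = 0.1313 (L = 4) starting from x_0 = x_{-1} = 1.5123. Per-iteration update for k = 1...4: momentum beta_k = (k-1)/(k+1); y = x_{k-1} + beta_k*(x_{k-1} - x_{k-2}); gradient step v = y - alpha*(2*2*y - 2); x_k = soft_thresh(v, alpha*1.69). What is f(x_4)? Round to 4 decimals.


FISTA on f(x) = 2*x^2 - 2*x + 1.69*|x|
L = 4, alpha = 0.1313
Iteration 1: beta = 0.0, y = 1.5123 + 0.0*(1.5123 - 1.5123) = 1.5123
  grad(y) = 4.0492, v = y - alpha*grad = 0.9806
  prox(v) = soft_thresh(0.9806, 0.2219) = 0.7587
Iteration 2: beta = 0.3333, y = 0.7587 + 0.3333*(0.7587 - 1.5123) = 0.5076
  grad(y) = 0.0302, v = y - alpha*grad = 0.5036
  prox(v) = soft_thresh(0.5036, 0.2219) = 0.2817
Iteration 3: beta = 0.5, y = 0.2817 + 0.5*(0.2817 - 0.7587) = 0.0432
  grad(y) = -1.8273, v = y - alpha*grad = 0.2831
  prox(v) = soft_thresh(0.2831, 0.2219) = 0.0612
Iteration 4: beta = 0.6, y = 0.0612 + 0.6*(0.0612 - 0.2817) = -0.0711
  grad(y) = -2.2844, v = y - alpha*grad = 0.2288
  prox(v) = soft_thresh(0.2288, 0.2219) = 0.0069
f(x_4) = 2*0.0069^2 - 2*0.0069 + 1.69*|0.0069| = -0.0021


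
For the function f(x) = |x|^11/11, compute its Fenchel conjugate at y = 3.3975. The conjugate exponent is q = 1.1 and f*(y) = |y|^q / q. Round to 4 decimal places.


The conjugate exponent q satisfies 1/p + 1/q = 1.
p = 11, so q = 11/(11 - 1) = 1.1
|y|^q = 3.3975^1.1 = 3.8395
f*(3.3975) = 3.8395 / 1.1 = 3.4905


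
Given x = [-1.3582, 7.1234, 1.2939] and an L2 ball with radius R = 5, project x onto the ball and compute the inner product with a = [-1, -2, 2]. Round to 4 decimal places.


Step 1: Compute ||x|| (intermediates to 6 decimals).
||x|| = sqrt((-1.3582)^2 + 7.1234^2 + 1.2939^2) = 7.366255
Step 2: Project.
Since ||x|| > R, scale = R/||x|| = 5/7.366255 = 0.678771, proj(x) = scale * x
proj(x) = [-0.921907, 4.835157, 0.878262]
Step 3: Dot product.
a^T * proj(x) = -1*(-0.921907) - 2*4.835157 + 2*0.878262 = -6.9919


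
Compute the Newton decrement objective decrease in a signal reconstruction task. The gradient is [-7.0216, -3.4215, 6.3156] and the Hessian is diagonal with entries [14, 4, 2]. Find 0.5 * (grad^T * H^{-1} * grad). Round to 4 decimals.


Step 1: H is diagonal, so H^(-1) * g = [-0.5015, -0.8554, 3.1578].
Step 2: g^T H^(-1) g = sum_i g_i^2 / H_ii
  = (-7.0216)^2/14 + (-3.4215)^2/4 + (6.3156)^2/2
  = 3.5216 + 2.9267 + 19.9434 = 26.3917
Step 3: Objective decrease = 0.5 * g^T H^(-1) g = 13.1959


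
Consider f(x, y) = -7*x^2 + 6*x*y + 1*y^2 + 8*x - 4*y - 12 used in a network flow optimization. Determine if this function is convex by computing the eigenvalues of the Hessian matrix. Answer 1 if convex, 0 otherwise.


The Hessian of f(x,y) = -7*x^2 + 6*x*y + 1*y^2 + 8*x - 4*y - 12 is:
H = [[-14, 6], [6, 2]]
Trace = -14 + 2 = -12
Determinant = -14*2 - (6)^2 = -64
Discriminant = (-12)^2 - 4*-64 = 400.0
Eigenvalues: lambda_1 = -16.0, lambda_2 = 4.0
The function is not convex.

0


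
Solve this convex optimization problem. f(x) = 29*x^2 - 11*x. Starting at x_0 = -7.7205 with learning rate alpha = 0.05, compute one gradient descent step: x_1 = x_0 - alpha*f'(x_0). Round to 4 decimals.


We compute the gradient at x_0 and apply the update.
f'(x) = 58*x - 11
f'(-7.7205) = 58*-7.7205 - 11 = -458.789
x_1 = -7.7205 - 0.05*-458.789 = 15.219


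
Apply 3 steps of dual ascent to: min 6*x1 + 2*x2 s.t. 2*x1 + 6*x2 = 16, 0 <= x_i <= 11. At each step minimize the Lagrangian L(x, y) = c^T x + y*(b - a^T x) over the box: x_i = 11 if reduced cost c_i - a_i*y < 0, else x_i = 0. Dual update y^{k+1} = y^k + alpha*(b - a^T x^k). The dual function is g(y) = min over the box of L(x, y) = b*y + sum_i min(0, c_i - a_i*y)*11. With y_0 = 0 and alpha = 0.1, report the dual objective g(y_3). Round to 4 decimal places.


Dual ascent for LP: min 6*x1 + 2*x2, 2*x1 + 6*x2 = 16, 0 <= x_i <= 11
Step 1: y^k = 0.0, reduced costs: (6.0, 2.0)
  x^k = (0.0, 0.0), subgradient = b - a^T x = 16.0
  y^{k+1} = 0.0 + 0.1*16.0 = 1.6
Step 2: y^k = 1.6, reduced costs: (2.8, -7.6)
  x^k = (0.0, 11.0), subgradient = b - a^T x = -50.0
  y^{k+1} = 1.6 + 0.1*-50.0 = -3.4
Step 3: y^k = -3.4, reduced costs: (12.8, 22.4)
  x^k = (0.0, 0.0), subgradient = b - a^T x = 16.0
  y^{k+1} = -3.4 + 0.1*16.0 = -1.8
Dual objective at y_3 = -1.8: reduced costs (9.6, 12.8), box minimizer x = (0.0, 0.0)
g(y_3) = b*y + (c1 - a1*y)*x1 + (c2 - a2*y)*x2 = 16*(-1.8) + 9.6*0.0 + 12.8*0.0 = -28.8 + 0.0 + 0.0 = -28.8


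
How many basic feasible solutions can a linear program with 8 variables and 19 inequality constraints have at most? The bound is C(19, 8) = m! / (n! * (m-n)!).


Each vertex corresponds to some choice of n active constraints out of m, so the number of vertices is at most C(m, n) = m! / (n!(m-n)!).
m = 19, n = 8
Numerator: 19 * 18 * 17 * 16 * 15 * 14 * 13 * 12
Denominator: 8! = 40320
C(19, 8) = 75582


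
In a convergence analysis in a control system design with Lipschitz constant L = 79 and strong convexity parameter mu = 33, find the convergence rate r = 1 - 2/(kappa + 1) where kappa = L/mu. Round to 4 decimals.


Step 1: Compute the condition number.
kappa = L/mu = 79/33 = 2.3939
Step 2: Compute the convergence rate.
r = 1 - 2/(kappa + 1) = 1 - 2*mu/(L + mu) = (L - mu)/(L + mu) = 46/112 = 0.4107


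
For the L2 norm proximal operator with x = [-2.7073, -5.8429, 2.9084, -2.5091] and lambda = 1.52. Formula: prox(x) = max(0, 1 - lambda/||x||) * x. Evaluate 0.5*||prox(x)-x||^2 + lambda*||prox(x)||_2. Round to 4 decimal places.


Step 1: Compute ||x||.
||x|| = 7.4982
Step 2: Compute scaling factor.
scale = max(0, 1 - 1.52/7.4982) = 0.7973
Step 3: prox(x) = [-2.1585, -4.6585, 2.3188, -2.0005]
||prox(x)|| = 5.9782
Step 4: Proximal objective.
0.5*||prox-x||^2 = 1.1552
lambda*||prox|| = 9.0869
Total = 10.2421


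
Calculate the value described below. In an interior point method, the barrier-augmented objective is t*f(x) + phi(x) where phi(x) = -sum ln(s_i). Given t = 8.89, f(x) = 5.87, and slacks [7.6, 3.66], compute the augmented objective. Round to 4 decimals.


Step 1: Compute log-barrier.
ln values: [2.0281, 1.2975]
phi = -(2.0281 + 1.2975) = -3.3256
Step 2: Compute augmented objective.
t*f(x) = 8.89*5.87 = 52.1843
Total = 52.1843 - 3.3256 = 48.8587


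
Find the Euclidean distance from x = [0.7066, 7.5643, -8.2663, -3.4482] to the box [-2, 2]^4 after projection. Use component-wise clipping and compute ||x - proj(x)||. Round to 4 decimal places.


Project each component onto [-2, 2].
clip(0.7066) = 0.7066, clip(7.5643) = 2.0, clip(-8.2663) = -2.0, clip(-3.4482) = -2.0
Projection = [0.7066, 2.0, -2.0, -2.0]
Squared diffs: [0.0, 30.9614, 39.2665, 2.0973]
Distance = sqrt(72.3252) = 8.5044


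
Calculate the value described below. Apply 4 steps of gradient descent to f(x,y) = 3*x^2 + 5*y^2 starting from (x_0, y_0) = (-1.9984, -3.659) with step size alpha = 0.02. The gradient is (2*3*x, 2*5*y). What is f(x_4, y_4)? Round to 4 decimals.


Gradient descent on f(x,y) = 3*x^2 + 5*y^2.
Starting point: (-1.9984, -3.659), alpha = 0.02
Step 1: grad_x = 2*3*-1.9984 = -11.9904, grad_y = 2*5*-3.659 = -36.59
  x_1 = -1.9984 - 0.02*-11.9904 = -1.7586
  y_1 = -3.659 - 0.02*-36.59 = -2.9272
Step 2: grad_x = 2*3*-1.7586 = -10.5516, grad_y = 2*5*-2.9272 = -29.272
  x_2 = -1.7586 - 0.02*-10.5516 = -1.5476
  y_2 = -2.9272 - 0.02*-29.272 = -2.3418
Step 3: grad_x = 2*3*-1.5476 = -9.2854, grad_y = 2*5*-2.3418 = -23.4176
  x_3 = -1.5476 - 0.02*-9.2854 = -1.3619
  y_3 = -2.3418 - 0.02*-23.4176 = -1.8734
Step 4: grad_x = 2*3*-1.3619 = -8.1711, grad_y = 2*5*-1.8734 = -18.7341
  x_4 = -1.3619 - 0.02*-8.1711 = -1.1984
  y_4 = -1.8734 - 0.02*-18.7341 = -1.4987
f(-1.1984, -1.4987) = 3*(-1.1984)^2 + 5*(-1.4987)^2 = 15.5396


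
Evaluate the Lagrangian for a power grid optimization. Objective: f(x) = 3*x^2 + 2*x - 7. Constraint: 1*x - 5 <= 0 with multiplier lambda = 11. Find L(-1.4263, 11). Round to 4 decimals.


Step 1: Evaluate f(x).
f(-1.4263) = 3*(-1.4263)^2 + 2*(-1.4263) - 7 = -3.7496
Step 2: Evaluate g(x).
g(-1.4263) = 1*-1.4263 - 5 = -6.4263
Step 3: Compute Lagrangian.
L = -3.7496 + 11*-6.4263 = -74.4389


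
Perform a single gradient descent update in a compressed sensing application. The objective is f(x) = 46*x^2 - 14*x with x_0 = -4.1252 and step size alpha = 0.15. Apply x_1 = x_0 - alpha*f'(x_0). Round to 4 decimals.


We compute the gradient at x_0 and apply the update.
f'(x) = 92*x - 14
f'(-4.1252) = 92*-4.1252 - 14 = -393.5184
x_1 = -4.1252 - 0.15*-393.5184 = 54.9026


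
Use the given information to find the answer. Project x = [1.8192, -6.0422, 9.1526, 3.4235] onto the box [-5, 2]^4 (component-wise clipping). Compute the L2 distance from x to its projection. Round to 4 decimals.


Project each component onto [-5, 2].
clip(1.8192) = 1.8192, clip(-6.0422) = -5.0, clip(9.1526) = 2.0, clip(3.4235) = 2.0
Projection = [1.8192, -5.0, 2.0, 2.0]
Squared diffs: [0.0, 1.0862, 51.1597, 2.0264]
Distance = sqrt(54.2723) = 7.367


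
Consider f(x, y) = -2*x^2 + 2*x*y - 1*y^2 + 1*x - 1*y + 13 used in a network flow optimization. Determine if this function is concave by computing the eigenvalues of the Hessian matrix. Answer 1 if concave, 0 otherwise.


The Hessian of f(x,y) = -2*x^2 + 2*x*y - 1*y^2 + 1*x - 1*y + 13 is:
H = [[-4, 2], [2, -2]]
Trace = -4 - 2 = -6
Determinant = -4*-2 - (2)^2 = 4
Discriminant = (-6)^2 - 4*4 = 20.0
Eigenvalues: lambda_1 = -5.2361, lambda_2 = -0.7639
The function is concave.

1


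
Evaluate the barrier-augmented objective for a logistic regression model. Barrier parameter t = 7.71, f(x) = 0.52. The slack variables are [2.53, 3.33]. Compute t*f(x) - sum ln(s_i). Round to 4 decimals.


Step 1: Compute log-barrier.
ln values: [0.9282, 1.203]
phi = -(0.9282 + 1.203) = -2.1312
Step 2: Compute augmented objective.
t*f(x) = 7.71*0.52 = 4.0092
Total = 4.0092 - 2.1312 = 1.878


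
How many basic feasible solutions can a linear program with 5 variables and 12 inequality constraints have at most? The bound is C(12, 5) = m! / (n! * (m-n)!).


Each vertex corresponds to some choice of n active constraints out of m, so the number of vertices is at most C(m, n) = m! / (n!(m-n)!).
m = 12, n = 5
Numerator: 12 * 11 * 10 * 9 * 8
Denominator: 5! = 120
C(12, 5) = 792


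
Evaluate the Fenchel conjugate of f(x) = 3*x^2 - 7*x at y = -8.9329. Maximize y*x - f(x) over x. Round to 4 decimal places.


f*(y) = sup_x {y*x - a*x^2 - b*x} = sup_x {(y-b)*x - a*x^2}
FOC: (y - b) - 2a*x = 0 => x* = (y - b)/(2a)
x* = (-8.9329 + 7)/(2*3) = -0.3222
f*(-8.9329) = (y-b)^2/(4a) = (-8.9329 + 7)^2/(4*3)
= 3.7361/12 = 0.3113


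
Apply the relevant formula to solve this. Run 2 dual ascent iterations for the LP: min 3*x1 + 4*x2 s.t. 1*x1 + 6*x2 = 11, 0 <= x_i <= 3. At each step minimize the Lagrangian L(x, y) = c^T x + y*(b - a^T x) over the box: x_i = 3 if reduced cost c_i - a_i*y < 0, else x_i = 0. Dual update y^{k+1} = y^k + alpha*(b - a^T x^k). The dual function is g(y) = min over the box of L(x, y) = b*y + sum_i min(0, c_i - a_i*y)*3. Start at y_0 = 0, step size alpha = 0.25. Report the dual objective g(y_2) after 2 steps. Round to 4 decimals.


Dual ascent for LP: min 3*x1 + 4*x2, 1*x1 + 6*x2 = 11, 0 <= x_i <= 3
Step 1: y^k = 0.0, reduced costs: (3.0, 4.0)
  x^k = (0.0, 0.0), subgradient = b - a^T x = 11.0
  y^{k+1} = 0.0 + 0.25*11.0 = 2.75
Step 2: y^k = 2.75, reduced costs: (0.25, -12.5)
  x^k = (0.0, 3.0), subgradient = b - a^T x = -7.0
  y^{k+1} = 2.75 + 0.25*-7.0 = 1.0
Dual objective at y_2 = 1.0: reduced costs (2.0, -2.0), box minimizer x = (0.0, 3.0)
g(y_2) = b*y + (c1 - a1*y)*x1 + (c2 - a2*y)*x2 = 11*1.0 + 2.0*0.0 + (-2.0)*3.0 = 11.0 + 0.0 - 6.0 = 5.0


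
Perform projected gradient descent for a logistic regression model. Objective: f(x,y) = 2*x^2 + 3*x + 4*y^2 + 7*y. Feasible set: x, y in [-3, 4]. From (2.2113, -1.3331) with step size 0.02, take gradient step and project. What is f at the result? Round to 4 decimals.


Step 1: Compute gradient at (2.2113, -1.3331).
grad_x = 2*2*2.2113 + 3 = 11.8452
grad_y = 2*4*-1.3331 + 7 = -3.6648
Step 2: Gradient step.
x_raw = 2.2113 - 0.02*11.8452 = 1.9744
y_raw = -1.3331 - 0.02*-3.6648 = -1.2598
Step 3: Project onto [-3, 4].
x_proj = clip(1.9744) = 1.9744
y_proj = clip(-1.2598) = -1.2598
Step 4: Evaluate f.
f(1.9744, -1.2598) = 11.2495


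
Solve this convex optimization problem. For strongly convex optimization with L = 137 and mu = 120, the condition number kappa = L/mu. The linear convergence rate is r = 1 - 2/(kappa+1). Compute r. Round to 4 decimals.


Step 1: Compute the condition number.
kappa = L/mu = 137/120 = 1.1417
Step 2: Compute the convergence rate.
r = 1 - 2/(kappa + 1) = 1 - 2*mu/(L + mu) = (L - mu)/(L + mu) = 17/257 = 0.0661
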